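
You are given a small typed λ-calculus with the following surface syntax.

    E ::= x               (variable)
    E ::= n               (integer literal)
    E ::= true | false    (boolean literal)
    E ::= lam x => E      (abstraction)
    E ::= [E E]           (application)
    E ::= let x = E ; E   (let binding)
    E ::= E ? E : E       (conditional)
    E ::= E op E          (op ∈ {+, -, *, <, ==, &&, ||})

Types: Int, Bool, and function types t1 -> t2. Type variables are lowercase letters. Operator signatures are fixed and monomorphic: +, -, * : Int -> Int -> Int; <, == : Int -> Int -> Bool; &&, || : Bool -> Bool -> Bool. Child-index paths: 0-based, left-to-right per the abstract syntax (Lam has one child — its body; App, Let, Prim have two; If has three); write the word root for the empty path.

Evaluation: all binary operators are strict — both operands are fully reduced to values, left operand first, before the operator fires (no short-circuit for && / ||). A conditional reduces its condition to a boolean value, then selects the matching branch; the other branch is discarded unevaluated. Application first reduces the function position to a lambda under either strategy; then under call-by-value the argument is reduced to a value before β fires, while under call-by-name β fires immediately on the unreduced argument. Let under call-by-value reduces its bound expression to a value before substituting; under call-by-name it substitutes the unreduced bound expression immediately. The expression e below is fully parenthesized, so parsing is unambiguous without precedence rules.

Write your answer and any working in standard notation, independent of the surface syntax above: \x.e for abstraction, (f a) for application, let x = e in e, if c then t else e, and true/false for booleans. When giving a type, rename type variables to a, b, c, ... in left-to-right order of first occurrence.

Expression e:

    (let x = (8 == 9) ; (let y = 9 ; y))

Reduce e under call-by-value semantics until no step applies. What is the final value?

Answer: 9

Trace:
step 0: (let x = (8 == 9) in (let y = 9 in y))
step 1: [delta@0] (let x = false in (let y = 9 in y))
step 2: [let@root] (let y = 9 in y)
step 3: [let@root] 9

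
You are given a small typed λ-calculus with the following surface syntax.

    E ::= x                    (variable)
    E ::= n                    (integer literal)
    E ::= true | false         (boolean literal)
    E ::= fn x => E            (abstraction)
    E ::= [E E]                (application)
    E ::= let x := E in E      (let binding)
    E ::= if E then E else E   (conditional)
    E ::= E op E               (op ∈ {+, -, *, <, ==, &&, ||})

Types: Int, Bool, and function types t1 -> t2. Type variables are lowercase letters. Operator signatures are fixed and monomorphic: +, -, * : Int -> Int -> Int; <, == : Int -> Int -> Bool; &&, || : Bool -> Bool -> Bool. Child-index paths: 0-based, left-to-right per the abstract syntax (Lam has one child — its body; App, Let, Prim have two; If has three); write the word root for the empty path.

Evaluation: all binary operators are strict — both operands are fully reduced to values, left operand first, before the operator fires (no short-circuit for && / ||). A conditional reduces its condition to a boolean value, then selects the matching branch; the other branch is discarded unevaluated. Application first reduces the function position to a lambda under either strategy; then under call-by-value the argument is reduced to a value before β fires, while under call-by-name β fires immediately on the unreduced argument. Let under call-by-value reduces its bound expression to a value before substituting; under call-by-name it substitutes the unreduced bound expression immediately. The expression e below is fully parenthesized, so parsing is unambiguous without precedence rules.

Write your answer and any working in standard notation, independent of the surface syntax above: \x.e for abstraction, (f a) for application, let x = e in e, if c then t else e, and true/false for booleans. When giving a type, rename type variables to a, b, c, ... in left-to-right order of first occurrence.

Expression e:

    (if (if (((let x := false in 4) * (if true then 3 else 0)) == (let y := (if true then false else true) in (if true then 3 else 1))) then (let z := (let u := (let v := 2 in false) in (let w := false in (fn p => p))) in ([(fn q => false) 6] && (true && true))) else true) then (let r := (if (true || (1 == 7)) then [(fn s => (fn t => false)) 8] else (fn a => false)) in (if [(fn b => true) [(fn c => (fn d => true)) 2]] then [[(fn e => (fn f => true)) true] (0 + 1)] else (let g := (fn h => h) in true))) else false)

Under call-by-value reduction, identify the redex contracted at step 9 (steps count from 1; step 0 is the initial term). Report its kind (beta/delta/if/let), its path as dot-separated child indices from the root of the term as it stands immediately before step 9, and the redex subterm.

Answer: if at root : (if true then (let r = (if (true || (1 == 7)) then ((\s.(\t.false)) 8) else (\a.false)) in (if ((\b.true) ((\c.(\d.true)) 2)) then (((\e.(\f.true)) true) (0 + 1)) else (let g = (\h.h) in true))) else false)

Trace:
step 0: (if (if (((let x = false in 4) * (if true then 3 else 0)) == (let y = (if true then false else true) in (if true then 3 else 1))) then (let z = (let u = (let v = 2 in false) in (let w = false in (\p.p))) in (((\q.false) 6) && (true && true))) else true) then (let r = (if (true || (1 == 7)) then ((\s.(\t.false)) 8) else (\a.false)) in (if ((\b.true) ((\c.(\d.true)) 2)) then (((\e.(\f.true)) true) (0 + 1)) else (let g = (\h.h) in true))) else false)
step 1: [let@0.0.0.0] (if (if ((4 * (if true then 3 else 0)) == (let y = (if true then false else true) in (if true then 3 else 1))) then (let z = (let u = (let v = 2 in false) in (let w = false in (\p.p))) in (((\q.false) 6) && (true && true))) else true) then (let r = (if (true || (1 == 7)) then ((\s.(\t.false)) 8) else (\a.false)) in (if ((\b.true) ((\c.(\d.true)) 2)) then (((\e.(\f.true)) true) (0 + 1)) else (let g = (\h.h) in true))) else false)
step 2: [if@0.0.0.1] (if (if ((4 * 3) == (let y = (if true then false else true) in (if true then 3 else 1))) then (let z = (let u = (let v = 2 in false) in (let w = false in (\p.p))) in (((\q.false) 6) && (true && true))) else true) then (let r = (if (true || (1 == 7)) then ((\s.(\t.false)) 8) else (\a.false)) in (if ((\b.true) ((\c.(\d.true)) 2)) then (((\e.(\f.true)) true) (0 + 1)) else (let g = (\h.h) in true))) else false)
step 3: [delta@0.0.0] (if (if (12 == (let y = (if true then false else true) in (if true then 3 else 1))) then (let z = (let u = (let v = 2 in false) in (let w = false in (\p.p))) in (((\q.false) 6) && (true && true))) else true) then (let r = (if (true || (1 == 7)) then ((\s.(\t.false)) 8) else (\a.false)) in (if ((\b.true) ((\c.(\d.true)) 2)) then (((\e.(\f.true)) true) (0 + 1)) else (let g = (\h.h) in true))) else false)
step 4: [if@0.0.1.0] (if (if (12 == (let y = false in (if true then 3 else 1))) then (let z = (let u = (let v = 2 in false) in (let w = false in (\p.p))) in (((\q.false) 6) && (true && true))) else true) then (let r = (if (true || (1 == 7)) then ((\s.(\t.false)) 8) else (\a.false)) in (if ((\b.true) ((\c.(\d.true)) 2)) then (((\e.(\f.true)) true) (0 + 1)) else (let g = (\h.h) in true))) else false)
step 5: [let@0.0.1] (if (if (12 == (if true then 3 else 1)) then (let z = (let u = (let v = 2 in false) in (let w = false in (\p.p))) in (((\q.false) 6) && (true && true))) else true) then (let r = (if (true || (1 == 7)) then ((\s.(\t.false)) 8) else (\a.false)) in (if ((\b.true) ((\c.(\d.true)) 2)) then (((\e.(\f.true)) true) (0 + 1)) else (let g = (\h.h) in true))) else false)
step 6: [if@0.0.1] (if (if (12 == 3) then (let z = (let u = (let v = 2 in false) in (let w = false in (\p.p))) in (((\q.false) 6) && (true && true))) else true) then (let r = (if (true || (1 == 7)) then ((\s.(\t.false)) 8) else (\a.false)) in (if ((\b.true) ((\c.(\d.true)) 2)) then (((\e.(\f.true)) true) (0 + 1)) else (let g = (\h.h) in true))) else false)
step 7: [delta@0.0] (if (if false then (let z = (let u = (let v = 2 in false) in (let w = false in (\p.p))) in (((\q.false) 6) && (true && true))) else true) then (let r = (if (true || (1 == 7)) then ((\s.(\t.false)) 8) else (\a.false)) in (if ((\b.true) ((\c.(\d.true)) 2)) then (((\e.(\f.true)) true) (0 + 1)) else (let g = (\h.h) in true))) else false)
step 8: [if@0] (if true then (let r = (if (true || (1 == 7)) then ((\s.(\t.false)) 8) else (\a.false)) in (if ((\b.true) ((\c.(\d.true)) 2)) then (((\e.(\f.true)) true) (0 + 1)) else (let g = (\h.h) in true))) else false)
step 9: [if@root] (let r = (if (true || (1 == 7)) then ((\s.(\t.false)) 8) else (\a.false)) in (if ((\b.true) ((\c.(\d.true)) 2)) then (((\e.(\f.true)) true) (0 + 1)) else (let g = (\h.h) in true)))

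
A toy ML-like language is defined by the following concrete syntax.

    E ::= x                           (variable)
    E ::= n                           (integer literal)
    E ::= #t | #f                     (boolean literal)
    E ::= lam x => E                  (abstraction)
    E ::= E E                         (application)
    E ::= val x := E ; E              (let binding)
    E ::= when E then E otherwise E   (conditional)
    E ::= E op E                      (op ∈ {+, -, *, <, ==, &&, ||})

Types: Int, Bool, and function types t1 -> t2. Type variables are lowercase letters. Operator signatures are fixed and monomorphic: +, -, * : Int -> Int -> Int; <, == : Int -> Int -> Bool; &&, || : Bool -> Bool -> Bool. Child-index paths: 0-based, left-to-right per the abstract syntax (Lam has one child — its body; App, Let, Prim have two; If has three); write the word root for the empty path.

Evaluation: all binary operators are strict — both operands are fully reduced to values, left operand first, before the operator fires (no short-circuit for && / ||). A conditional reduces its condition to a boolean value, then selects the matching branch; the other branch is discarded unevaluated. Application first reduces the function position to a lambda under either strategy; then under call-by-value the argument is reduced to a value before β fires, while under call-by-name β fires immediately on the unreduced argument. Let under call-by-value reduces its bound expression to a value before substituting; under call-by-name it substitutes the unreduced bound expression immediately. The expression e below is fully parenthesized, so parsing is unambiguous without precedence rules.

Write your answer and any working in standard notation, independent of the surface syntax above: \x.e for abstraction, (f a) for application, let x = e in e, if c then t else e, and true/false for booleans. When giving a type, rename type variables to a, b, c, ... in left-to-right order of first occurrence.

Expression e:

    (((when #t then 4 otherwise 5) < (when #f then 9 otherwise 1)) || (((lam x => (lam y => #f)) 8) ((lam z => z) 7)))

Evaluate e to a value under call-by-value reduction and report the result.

Answer: false

Working:
step 0: (((if true then 4 else 5) < (if false then 9 else 1)) || (((\x.(\y.false)) 8) ((\z.z) 7)))
step 1: [if@0.0] ((4 < (if false then 9 else 1)) || (((\x.(\y.false)) 8) ((\z.z) 7)))
step 2: [if@0.1] ((4 < 1) || (((\x.(\y.false)) 8) ((\z.z) 7)))
step 3: [delta@0] (false || (((\x.(\y.false)) 8) ((\z.z) 7)))
step 4: [beta@1.0] (false || ((\y.false) ((\z.z) 7)))
step 5: [beta@1.1] (false || ((\y.false) 7))
step 6: [beta@1] (false || false)
step 7: [delta@root] false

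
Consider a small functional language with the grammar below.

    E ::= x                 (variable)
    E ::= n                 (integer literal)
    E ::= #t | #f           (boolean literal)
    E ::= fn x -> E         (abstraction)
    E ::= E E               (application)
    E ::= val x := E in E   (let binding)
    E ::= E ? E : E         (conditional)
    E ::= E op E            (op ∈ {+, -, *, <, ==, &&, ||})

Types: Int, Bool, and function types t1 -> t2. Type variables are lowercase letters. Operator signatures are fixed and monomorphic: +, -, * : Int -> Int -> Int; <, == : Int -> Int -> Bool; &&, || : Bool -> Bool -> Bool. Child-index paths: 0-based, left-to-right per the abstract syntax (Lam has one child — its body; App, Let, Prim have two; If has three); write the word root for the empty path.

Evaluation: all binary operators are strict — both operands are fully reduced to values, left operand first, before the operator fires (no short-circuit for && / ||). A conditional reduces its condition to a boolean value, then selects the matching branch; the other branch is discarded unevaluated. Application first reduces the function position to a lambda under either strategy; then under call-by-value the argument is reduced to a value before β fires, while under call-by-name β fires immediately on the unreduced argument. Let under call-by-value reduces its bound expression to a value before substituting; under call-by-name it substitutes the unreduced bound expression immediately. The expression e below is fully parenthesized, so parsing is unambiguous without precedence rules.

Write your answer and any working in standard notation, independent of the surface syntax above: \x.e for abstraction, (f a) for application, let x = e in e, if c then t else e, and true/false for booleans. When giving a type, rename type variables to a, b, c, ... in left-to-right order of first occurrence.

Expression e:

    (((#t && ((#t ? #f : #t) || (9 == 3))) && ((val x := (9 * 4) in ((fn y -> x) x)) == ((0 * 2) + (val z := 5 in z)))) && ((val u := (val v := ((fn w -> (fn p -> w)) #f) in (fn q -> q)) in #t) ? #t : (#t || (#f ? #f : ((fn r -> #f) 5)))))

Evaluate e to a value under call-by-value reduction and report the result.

Derivation:
step 0: (((true && ((if true then false else true) || (9 == 3))) && ((let x = (9 * 4) in ((\y.x) x)) == ((0 * 2) + (let z = 5 in z)))) && (if (let u = (let v = ((\w.(\p.w)) false) in (\q.q)) in true) then true else (true || (if false then false else ((\r.false) 5)))))
step 1: [if@0.0.1.0] (((true && (false || (9 == 3))) && ((let x = (9 * 4) in ((\y.x) x)) == ((0 * 2) + (let z = 5 in z)))) && (if (let u = (let v = ((\w.(\p.w)) false) in (\q.q)) in true) then true else (true || (if false then false else ((\r.false) 5)))))
step 2: [delta@0.0.1.1] (((true && (false || false)) && ((let x = (9 * 4) in ((\y.x) x)) == ((0 * 2) + (let z = 5 in z)))) && (if (let u = (let v = ((\w.(\p.w)) false) in (\q.q)) in true) then true else (true || (if false then false else ((\r.false) 5)))))
step 3: [delta@0.0.1] (((true && false) && ((let x = (9 * 4) in ((\y.x) x)) == ((0 * 2) + (let z = 5 in z)))) && (if (let u = (let v = ((\w.(\p.w)) false) in (\q.q)) in true) then true else (true || (if false then false else ((\r.false) 5)))))
step 4: [delta@0.0] ((false && ((let x = (9 * 4) in ((\y.x) x)) == ((0 * 2) + (let z = 5 in z)))) && (if (let u = (let v = ((\w.(\p.w)) false) in (\q.q)) in true) then true else (true || (if false then false else ((\r.false) 5)))))
step 5: [delta@0.1.0.0] ((false && ((let x = 36 in ((\y.x) x)) == ((0 * 2) + (let z = 5 in z)))) && (if (let u = (let v = ((\w.(\p.w)) false) in (\q.q)) in true) then true else (true || (if false then false else ((\r.false) 5)))))
step 6: [let@0.1.0] ((false && (((\y.36) 36) == ((0 * 2) + (let z = 5 in z)))) && (if (let u = (let v = ((\w.(\p.w)) false) in (\q.q)) in true) then true else (true || (if false then false else ((\r.false) 5)))))
step 7: [beta@0.1.0] ((false && (36 == ((0 * 2) + (let z = 5 in z)))) && (if (let u = (let v = ((\w.(\p.w)) false) in (\q.q)) in true) then true else (true || (if false then false else ((\r.false) 5)))))
step 8: [delta@0.1.1.0] ((false && (36 == (0 + (let z = 5 in z)))) && (if (let u = (let v = ((\w.(\p.w)) false) in (\q.q)) in true) then true else (true || (if false then false else ((\r.false) 5)))))
step 9: [let@0.1.1.1] ((false && (36 == (0 + 5))) && (if (let u = (let v = ((\w.(\p.w)) false) in (\q.q)) in true) then true else (true || (if false then false else ((\r.false) 5)))))
step 10: [delta@0.1.1] ((false && (36 == 5)) && (if (let u = (let v = ((\w.(\p.w)) false) in (\q.q)) in true) then true else (true || (if false then false else ((\r.false) 5)))))
step 11: [delta@0.1] ((false && false) && (if (let u = (let v = ((\w.(\p.w)) false) in (\q.q)) in true) then true else (true || (if false then false else ((\r.false) 5)))))
step 12: [delta@0] (false && (if (let u = (let v = ((\w.(\p.w)) false) in (\q.q)) in true) then true else (true || (if false then false else ((\r.false) 5)))))
step 13: [beta@1.0.0.0] (false && (if (let u = (let v = (\p.false) in (\q.q)) in true) then true else (true || (if false then false else ((\r.false) 5)))))
step 14: [let@1.0.0] (false && (if (let u = (\q.q) in true) then true else (true || (if false then false else ((\r.false) 5)))))
step 15: [let@1.0] (false && (if true then true else (true || (if false then false else ((\r.false) 5)))))
step 16: [if@1] (false && true)
step 17: [delta@root] false

Answer: false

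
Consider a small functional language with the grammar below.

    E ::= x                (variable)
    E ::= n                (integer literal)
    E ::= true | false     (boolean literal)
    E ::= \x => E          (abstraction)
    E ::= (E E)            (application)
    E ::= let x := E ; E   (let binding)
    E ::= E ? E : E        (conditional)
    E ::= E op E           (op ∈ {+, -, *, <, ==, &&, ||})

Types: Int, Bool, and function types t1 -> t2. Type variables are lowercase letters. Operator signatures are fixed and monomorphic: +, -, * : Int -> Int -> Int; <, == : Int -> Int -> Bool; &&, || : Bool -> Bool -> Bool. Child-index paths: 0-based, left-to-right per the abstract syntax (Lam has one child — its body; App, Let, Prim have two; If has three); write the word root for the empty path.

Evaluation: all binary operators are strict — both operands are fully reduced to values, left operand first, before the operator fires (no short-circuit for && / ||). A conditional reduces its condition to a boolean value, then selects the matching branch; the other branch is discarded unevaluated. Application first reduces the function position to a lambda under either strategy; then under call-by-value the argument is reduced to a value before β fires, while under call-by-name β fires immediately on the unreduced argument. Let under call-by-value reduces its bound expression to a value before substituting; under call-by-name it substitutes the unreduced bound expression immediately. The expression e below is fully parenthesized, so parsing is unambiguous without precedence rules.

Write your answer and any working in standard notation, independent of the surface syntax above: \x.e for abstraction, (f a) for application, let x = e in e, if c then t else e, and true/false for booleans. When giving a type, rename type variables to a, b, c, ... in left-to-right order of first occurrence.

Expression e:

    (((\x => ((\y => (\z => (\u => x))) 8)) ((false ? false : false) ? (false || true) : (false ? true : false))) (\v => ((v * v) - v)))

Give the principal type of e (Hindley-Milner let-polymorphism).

Answer: a -> Bool

Trace:
x : a
\u._ : d -> a
\z._ : c -> d -> a
\y._ : b -> c -> d -> a
  unify b -> c -> d -> a ~ Int -> e
  unify b ~ Int
  unify c -> d -> a ~ e
_ _ : c -> d -> a
\x._ : a -> c -> d -> a
  unify Bool ~ Bool
  unify Bool ~ Bool
  unify Bool ~ Bool
  unify Bool ~ Bool
  unify Bool ~ Bool
  unify Bool ~ Bool
  unify Bool ~ Bool
  unify Bool ~ Bool
  unify a -> c -> d -> a ~ Bool -> f
  unify a ~ Bool
  unify c -> d -> Bool ~ f
_ _ : c -> d -> Bool
v : g
  unify g ~ Int
v : Int
  unify Int ~ Int
  unify Int ~ Int
v : Int
  unify Int ~ Int
\v._ : Int -> Int
  unify c -> d -> Bool ~ (Int -> Int) -> h
  unify c ~ Int -> Int
  unify d -> Bool ~ h
_ _ : d -> Bool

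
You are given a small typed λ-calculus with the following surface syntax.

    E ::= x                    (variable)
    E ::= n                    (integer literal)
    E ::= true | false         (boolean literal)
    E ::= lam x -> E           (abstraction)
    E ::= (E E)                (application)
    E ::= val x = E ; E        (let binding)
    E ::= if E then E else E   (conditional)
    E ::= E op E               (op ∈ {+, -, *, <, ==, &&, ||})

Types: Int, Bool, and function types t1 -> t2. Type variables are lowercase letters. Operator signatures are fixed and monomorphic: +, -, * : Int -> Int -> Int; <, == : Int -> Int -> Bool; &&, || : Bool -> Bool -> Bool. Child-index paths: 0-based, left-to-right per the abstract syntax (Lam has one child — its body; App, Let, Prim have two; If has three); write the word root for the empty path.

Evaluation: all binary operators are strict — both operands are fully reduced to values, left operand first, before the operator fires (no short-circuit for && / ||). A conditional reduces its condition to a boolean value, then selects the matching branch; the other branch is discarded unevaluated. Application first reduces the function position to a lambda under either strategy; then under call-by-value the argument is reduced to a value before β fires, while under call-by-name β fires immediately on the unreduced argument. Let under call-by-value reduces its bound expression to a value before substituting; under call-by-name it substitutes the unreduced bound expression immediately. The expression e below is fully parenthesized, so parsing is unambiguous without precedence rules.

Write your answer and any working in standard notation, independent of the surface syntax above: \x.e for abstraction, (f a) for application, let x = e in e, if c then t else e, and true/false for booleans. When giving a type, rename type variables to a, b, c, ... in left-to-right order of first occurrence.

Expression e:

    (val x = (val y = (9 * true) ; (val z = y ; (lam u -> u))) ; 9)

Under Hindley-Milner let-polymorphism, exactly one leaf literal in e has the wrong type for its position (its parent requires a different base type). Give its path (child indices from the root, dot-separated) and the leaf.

Answer: 0.0.1 : true

Working:
  unify Int ~ Int
  unify Bool ~ Int
  FAIL: mismatch Bool ~ Int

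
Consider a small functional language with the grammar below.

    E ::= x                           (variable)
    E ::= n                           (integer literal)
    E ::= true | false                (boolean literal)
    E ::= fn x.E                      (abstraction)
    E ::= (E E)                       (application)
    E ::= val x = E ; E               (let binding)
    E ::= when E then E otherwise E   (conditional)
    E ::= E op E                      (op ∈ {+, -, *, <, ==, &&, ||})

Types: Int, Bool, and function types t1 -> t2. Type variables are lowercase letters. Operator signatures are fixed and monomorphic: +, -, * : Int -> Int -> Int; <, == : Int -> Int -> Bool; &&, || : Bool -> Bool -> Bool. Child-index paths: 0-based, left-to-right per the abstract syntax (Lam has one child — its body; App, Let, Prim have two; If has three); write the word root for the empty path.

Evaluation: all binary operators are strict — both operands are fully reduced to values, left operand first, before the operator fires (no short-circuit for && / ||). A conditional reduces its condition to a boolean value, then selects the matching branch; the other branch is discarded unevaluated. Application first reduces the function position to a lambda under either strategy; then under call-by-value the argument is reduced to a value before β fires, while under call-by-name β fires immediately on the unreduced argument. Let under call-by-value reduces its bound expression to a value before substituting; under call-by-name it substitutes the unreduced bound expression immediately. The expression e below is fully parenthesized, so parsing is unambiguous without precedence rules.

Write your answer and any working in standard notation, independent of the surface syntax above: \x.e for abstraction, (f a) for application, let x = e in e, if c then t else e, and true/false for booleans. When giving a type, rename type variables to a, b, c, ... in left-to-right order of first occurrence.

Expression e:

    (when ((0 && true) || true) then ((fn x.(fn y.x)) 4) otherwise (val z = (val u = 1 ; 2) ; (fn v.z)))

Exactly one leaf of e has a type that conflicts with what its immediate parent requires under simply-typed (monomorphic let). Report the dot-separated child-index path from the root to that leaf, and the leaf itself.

Trace:
  unify Int ~ Bool
  FAIL: mismatch Int ~ Bool

Answer: 0.0.0 : 0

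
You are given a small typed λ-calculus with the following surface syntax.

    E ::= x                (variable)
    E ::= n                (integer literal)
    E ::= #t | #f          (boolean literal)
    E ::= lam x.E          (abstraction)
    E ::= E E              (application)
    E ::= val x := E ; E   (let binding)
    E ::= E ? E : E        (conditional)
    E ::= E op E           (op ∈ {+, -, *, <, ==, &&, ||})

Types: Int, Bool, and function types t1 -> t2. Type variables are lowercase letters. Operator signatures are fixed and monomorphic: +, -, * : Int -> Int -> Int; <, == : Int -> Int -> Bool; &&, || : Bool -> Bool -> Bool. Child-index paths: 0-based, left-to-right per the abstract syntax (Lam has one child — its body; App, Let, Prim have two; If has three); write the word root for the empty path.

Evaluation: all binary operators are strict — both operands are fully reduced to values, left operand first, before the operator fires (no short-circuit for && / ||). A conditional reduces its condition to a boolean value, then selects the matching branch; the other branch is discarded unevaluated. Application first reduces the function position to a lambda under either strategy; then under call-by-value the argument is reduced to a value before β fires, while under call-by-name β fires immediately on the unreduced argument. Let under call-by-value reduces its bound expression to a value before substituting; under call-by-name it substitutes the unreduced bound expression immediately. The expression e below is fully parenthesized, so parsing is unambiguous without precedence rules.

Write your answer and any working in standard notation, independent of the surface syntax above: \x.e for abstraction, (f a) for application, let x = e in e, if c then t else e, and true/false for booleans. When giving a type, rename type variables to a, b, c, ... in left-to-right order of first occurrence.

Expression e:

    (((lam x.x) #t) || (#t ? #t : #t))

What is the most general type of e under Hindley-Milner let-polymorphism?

Derivation:
x : a
\x._ : a -> a
  unify a -> a ~ Bool -> b
  unify a ~ Bool
  unify Bool ~ b
_ _ : Bool
  unify Bool ~ Bool
  unify Bool ~ Bool
  unify Bool ~ Bool
  unify Bool ~ Bool

Answer: Bool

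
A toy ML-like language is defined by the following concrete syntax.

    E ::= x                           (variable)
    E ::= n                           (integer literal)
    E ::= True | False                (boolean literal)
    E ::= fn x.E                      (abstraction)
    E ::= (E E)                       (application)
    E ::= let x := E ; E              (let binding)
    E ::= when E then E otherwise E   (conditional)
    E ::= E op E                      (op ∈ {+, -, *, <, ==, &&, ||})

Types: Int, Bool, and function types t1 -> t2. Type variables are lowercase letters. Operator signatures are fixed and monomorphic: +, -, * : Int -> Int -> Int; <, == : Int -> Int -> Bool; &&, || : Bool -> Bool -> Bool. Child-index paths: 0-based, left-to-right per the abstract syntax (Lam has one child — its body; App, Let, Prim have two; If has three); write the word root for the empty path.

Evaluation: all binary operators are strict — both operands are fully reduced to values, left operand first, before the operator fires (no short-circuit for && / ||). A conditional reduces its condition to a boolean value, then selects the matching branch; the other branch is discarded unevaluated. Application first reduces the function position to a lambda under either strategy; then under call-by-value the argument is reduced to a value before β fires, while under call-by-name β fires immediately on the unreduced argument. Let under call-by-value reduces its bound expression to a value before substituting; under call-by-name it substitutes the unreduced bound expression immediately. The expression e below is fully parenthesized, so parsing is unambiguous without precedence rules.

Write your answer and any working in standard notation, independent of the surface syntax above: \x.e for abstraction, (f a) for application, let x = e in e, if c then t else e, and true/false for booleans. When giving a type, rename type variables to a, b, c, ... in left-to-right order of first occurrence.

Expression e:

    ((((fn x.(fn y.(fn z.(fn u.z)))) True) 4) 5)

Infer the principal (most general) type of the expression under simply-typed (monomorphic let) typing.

Trace:
z : c
\u._ : d -> c
\z._ : c -> d -> c
\y._ : b -> c -> d -> c
\x._ : a -> b -> c -> d -> c
  unify a -> b -> c -> d -> c ~ Bool -> e
  unify a ~ Bool
  unify b -> c -> d -> c ~ e
_ _ : b -> c -> d -> c
  unify b -> c -> d -> c ~ Int -> f
  unify b ~ Int
  unify c -> d -> c ~ f
_ _ : c -> d -> c
  unify c -> d -> c ~ Int -> g
  unify c ~ Int
  unify d -> Int ~ g
_ _ : d -> Int

Answer: a -> Int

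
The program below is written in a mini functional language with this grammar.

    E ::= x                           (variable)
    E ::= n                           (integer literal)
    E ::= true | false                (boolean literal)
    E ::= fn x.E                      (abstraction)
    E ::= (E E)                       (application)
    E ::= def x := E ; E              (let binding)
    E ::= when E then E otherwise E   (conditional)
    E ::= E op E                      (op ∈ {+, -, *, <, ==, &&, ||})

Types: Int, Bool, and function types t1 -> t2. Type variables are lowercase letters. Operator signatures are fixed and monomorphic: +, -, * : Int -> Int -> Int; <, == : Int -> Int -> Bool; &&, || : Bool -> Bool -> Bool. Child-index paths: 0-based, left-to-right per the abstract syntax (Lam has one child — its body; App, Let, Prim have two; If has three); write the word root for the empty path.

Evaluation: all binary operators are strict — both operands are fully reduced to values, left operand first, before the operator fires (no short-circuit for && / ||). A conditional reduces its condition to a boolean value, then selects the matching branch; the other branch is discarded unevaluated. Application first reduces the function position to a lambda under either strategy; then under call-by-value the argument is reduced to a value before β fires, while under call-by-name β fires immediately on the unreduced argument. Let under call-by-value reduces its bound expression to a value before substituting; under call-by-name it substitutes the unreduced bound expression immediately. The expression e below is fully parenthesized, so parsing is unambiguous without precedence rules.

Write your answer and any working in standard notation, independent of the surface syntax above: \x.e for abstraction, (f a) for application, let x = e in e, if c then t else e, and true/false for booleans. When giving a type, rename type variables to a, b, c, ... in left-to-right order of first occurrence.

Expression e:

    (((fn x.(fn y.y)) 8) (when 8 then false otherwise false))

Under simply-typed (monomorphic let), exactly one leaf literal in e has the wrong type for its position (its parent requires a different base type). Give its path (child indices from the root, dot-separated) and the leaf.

Answer: 1.0 : 8

Working:
y : b
\y._ : b -> b
\x._ : a -> b -> b
  unify a -> b -> b ~ Int -> c
  unify a ~ Int
  unify b -> b ~ c
_ _ : b -> b
  unify Int ~ Bool
  FAIL: mismatch Int ~ Bool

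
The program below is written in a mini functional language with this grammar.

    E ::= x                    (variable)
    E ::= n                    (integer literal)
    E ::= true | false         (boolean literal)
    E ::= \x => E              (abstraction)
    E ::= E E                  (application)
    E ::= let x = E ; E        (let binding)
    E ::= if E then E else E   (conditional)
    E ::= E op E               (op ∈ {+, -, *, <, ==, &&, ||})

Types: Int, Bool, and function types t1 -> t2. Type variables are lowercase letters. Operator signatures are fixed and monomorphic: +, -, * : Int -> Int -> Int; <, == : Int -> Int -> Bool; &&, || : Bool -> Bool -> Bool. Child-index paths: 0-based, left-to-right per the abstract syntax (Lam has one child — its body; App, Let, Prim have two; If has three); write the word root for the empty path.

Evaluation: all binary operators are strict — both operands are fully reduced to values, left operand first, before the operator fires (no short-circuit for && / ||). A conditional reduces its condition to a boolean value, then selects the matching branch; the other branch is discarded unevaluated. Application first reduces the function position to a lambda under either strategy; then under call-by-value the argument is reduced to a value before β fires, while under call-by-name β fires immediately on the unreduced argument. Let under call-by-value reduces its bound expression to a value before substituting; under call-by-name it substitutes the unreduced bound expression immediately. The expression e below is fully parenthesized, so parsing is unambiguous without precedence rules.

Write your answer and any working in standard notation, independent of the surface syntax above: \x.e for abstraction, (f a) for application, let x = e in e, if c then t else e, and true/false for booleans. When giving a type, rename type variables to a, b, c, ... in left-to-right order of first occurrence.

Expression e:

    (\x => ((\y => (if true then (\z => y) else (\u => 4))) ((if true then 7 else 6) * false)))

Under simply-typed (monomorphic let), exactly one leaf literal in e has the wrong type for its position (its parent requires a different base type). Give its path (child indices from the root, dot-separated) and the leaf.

Answer: 0.1.1 : false

Working:
  unify Bool ~ Bool
y : b
\z._ : c -> b
\u._ : d -> Int
  unify c -> b ~ d -> Int
  unify c ~ d
  unify b ~ Int
\y._ : Int -> d -> Int
  unify Bool ~ Bool
  unify Int ~ Int
  unify Int ~ Int
  unify Bool ~ Int
  FAIL: mismatch Bool ~ Int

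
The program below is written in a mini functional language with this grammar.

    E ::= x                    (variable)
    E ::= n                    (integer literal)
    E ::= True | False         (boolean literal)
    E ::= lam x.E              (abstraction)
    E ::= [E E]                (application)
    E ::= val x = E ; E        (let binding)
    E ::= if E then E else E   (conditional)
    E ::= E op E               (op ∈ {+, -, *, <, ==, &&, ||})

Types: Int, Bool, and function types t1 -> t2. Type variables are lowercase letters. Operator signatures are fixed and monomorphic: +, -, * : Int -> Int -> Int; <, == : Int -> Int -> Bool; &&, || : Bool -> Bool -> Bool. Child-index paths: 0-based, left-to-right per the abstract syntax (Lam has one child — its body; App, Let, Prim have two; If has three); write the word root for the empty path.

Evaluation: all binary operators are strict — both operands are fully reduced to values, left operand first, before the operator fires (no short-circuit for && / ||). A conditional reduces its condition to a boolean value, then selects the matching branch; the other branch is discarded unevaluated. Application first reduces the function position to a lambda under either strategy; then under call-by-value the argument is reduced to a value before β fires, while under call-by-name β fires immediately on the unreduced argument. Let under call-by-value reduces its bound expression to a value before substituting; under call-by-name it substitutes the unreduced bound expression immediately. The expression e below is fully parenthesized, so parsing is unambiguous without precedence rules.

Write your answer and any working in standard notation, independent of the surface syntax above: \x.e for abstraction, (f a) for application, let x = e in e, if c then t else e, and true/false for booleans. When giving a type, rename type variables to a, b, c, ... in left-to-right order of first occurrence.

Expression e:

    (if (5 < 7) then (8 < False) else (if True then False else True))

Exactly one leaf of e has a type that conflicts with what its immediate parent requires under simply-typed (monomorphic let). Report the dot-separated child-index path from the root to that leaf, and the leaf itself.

Answer: 1.1 : false

Trace:
  unify Int ~ Int
  unify Int ~ Int
  unify Bool ~ Bool
  unify Int ~ Int
  unify Bool ~ Int
  FAIL: mismatch Bool ~ Int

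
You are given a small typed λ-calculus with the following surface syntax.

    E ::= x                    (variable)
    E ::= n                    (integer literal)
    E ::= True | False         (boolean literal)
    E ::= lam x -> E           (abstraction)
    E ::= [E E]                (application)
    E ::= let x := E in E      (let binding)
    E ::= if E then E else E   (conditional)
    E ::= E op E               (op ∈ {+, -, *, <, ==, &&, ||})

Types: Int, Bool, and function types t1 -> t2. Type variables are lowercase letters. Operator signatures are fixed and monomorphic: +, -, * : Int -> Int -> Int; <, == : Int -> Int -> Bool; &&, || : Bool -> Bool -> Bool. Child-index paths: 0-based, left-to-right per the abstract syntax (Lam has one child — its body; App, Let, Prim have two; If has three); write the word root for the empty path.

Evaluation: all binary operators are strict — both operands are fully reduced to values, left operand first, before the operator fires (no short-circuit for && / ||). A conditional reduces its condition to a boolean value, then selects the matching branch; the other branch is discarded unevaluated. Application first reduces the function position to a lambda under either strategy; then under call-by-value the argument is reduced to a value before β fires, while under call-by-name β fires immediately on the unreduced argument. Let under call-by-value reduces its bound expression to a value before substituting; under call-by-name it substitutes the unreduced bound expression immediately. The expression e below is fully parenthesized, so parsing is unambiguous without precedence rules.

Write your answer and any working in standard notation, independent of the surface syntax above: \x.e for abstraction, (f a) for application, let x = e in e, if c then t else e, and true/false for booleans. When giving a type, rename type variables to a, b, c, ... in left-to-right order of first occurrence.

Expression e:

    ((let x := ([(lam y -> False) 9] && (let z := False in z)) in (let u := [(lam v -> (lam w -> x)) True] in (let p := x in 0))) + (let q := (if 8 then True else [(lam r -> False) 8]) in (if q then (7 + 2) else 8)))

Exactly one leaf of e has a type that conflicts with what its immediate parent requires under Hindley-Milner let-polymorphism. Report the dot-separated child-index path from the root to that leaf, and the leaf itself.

Derivation:
\y._ : a -> Bool
  unify a -> Bool ~ Int -> b
  unify a ~ Int
  unify Bool ~ b
_ _ : Bool
  unify Bool ~ Bool
let z : Bool
z : Bool
  unify Bool ~ Bool
let x : Bool
x : Bool
\w._ : d -> Bool
\v._ : c -> d -> Bool
  unify c -> d -> Bool ~ Bool -> e
  unify c ~ Bool
  unify d -> Bool ~ e
_ _ : d -> Bool
let u : forall. d -> Bool
x : Bool
let p : Bool
  unify Int ~ Int
  unify Int ~ Bool
  FAIL: mismatch Int ~ Bool

Answer: 1.0.0 : 8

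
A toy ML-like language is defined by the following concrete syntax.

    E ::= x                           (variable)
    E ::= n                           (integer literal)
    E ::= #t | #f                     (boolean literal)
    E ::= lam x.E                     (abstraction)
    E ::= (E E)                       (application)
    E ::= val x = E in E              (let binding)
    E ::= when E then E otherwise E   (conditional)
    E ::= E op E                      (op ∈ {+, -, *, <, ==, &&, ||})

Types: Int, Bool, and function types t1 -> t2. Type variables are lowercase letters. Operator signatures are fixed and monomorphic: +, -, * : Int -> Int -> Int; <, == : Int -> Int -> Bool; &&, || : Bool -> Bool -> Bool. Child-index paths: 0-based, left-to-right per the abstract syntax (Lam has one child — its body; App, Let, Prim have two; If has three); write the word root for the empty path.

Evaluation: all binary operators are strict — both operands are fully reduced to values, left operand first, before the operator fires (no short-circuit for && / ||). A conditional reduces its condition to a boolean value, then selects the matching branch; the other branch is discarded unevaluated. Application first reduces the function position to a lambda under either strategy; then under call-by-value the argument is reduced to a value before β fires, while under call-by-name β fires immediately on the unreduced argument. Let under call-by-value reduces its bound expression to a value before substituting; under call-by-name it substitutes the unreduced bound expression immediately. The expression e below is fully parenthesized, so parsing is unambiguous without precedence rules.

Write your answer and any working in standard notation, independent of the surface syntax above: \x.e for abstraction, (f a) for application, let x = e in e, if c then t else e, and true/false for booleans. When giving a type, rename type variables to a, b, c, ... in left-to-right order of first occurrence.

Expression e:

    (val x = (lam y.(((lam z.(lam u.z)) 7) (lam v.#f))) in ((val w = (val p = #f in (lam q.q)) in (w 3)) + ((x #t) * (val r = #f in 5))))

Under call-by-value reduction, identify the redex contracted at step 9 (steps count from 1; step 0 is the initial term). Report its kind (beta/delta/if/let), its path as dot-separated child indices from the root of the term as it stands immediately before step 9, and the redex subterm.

Answer: delta at 1 : (7 * 5)

Working:
step 0: (let x = (\y.(((\z.(\u.z)) 7) (\v.false))) in ((let w = (let p = false in (\q.q)) in (w 3)) + ((x true) * (let r = false in 5))))
step 1: [let@root] ((let w = (let p = false in (\q.q)) in (w 3)) + (((\y.(((\z.(\u.z)) 7) (\v.false))) true) * (let r = false in 5)))
step 2: [let@0.0] ((let w = (\q.q) in (w 3)) + (((\y.(((\z.(\u.z)) 7) (\v.false))) true) * (let r = false in 5)))
step 3: [let@0] (((\q.q) 3) + (((\y.(((\z.(\u.z)) 7) (\v.false))) true) * (let r = false in 5)))
step 4: [beta@0] (3 + (((\y.(((\z.(\u.z)) 7) (\v.false))) true) * (let r = false in 5)))
step 5: [beta@1.0] (3 + ((((\z.(\u.z)) 7) (\v.false)) * (let r = false in 5)))
step 6: [beta@1.0.0] (3 + (((\u.7) (\v.false)) * (let r = false in 5)))
step 7: [beta@1.0] (3 + (7 * (let r = false in 5)))
step 8: [let@1.1] (3 + (7 * 5))
step 9: [delta@1] (3 + 35)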